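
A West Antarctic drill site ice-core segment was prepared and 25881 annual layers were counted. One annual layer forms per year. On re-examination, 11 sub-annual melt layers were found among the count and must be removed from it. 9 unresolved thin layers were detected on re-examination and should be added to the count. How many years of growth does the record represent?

25879 years

Correcting the raw count gives 25881 − 11 + 9 = 25879 true annual layers.
At one annual layer per year, that is 25879 years.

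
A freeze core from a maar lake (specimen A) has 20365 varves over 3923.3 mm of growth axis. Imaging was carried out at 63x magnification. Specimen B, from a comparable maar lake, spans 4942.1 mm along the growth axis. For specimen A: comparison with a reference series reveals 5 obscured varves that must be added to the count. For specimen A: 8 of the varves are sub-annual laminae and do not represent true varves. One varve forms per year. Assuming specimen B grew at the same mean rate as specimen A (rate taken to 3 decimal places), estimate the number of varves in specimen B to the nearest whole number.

25607 varves

Specimen A: adjusted count: 20365 − 8 + 5 = 20362 varves.
A: Extension rate ≈ 3923.3 / 20362 = 0.193 mm/year.
B spans 4942.1 / 0.193 = 25606.74 years ≈ 25607 varves.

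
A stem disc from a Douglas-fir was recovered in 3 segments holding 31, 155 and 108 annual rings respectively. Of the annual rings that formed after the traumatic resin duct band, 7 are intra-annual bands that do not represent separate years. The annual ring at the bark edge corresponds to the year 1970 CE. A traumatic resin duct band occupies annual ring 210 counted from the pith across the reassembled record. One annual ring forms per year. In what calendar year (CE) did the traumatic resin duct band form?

1893 CE

Total annual rings = 31 + 155 + 108 = 294.
294 − 210 = 84 annual rings lie beyond the traumatic resin duct band toward the bark edge.
84 − 7 false = 77 true annual rings after the traumatic resin duct band.
Counting back 77 years from 1970 CE places the traumatic resin duct band in 1970 − 77 = 1893 CE.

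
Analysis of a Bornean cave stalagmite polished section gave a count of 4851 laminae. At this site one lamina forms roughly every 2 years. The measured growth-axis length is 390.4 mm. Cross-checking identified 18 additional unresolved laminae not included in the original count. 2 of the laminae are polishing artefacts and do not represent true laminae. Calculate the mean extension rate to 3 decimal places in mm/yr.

Correcting the raw count gives 4851 − 2 + 18 = 4867 true laminae.
4867 laminae at 2 years each span 4867 × 2 = 9734 years.
Extension rate ≈ 390.4 / 9734 = 0.040 mm/yr.

0.040 mm/yr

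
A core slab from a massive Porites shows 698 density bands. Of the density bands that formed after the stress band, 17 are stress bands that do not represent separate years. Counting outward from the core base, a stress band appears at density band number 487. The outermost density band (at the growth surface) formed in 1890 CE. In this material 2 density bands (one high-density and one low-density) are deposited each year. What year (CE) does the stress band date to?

698 − 487 = 211 density bands lie beyond the stress band toward the growth surface.
211 − 17 false = 194 true density bands after the stress band.
194 density bands at 2 per year is 194 / 2 = 97 years.
Counting back 97 years from 1890 CE places the stress band in 1890 − 97 = 1793 CE.

1793 CE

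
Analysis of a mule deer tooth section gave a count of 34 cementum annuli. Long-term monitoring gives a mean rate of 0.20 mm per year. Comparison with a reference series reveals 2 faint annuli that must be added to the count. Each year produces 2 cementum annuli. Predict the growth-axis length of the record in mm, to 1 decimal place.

Correcting the raw count gives 34 + 2 = 36 true cementum annuli.
With 2 cementum annuli per year, 36 / 2 = 18 years.
Length ≈ 0.20 × 18 = 3.6 mm.

3.6 mm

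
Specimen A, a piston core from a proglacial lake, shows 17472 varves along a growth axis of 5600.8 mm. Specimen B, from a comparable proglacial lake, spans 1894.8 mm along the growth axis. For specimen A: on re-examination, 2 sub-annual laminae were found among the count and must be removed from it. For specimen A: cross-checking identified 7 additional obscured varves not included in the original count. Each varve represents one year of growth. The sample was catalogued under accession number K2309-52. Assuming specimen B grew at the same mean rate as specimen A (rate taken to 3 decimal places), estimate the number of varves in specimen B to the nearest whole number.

Specimen A: after corrections the count is 17472 − 2 + 7 = 17477 varves.
A: 5600.8 mm over 17477 years gives 5600.8 / 17477 ≈ 0.320 mm/yr.
B spans 1894.8 / 0.320 = 5921.25 years ≈ 5921 varves.

5921 varves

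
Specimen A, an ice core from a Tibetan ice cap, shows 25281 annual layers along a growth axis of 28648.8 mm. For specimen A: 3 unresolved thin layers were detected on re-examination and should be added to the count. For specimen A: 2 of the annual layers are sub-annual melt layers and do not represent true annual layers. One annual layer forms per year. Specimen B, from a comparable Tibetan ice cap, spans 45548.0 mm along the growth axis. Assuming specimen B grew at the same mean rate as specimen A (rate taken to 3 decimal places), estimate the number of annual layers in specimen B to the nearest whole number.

40201 annual layers

Specimen A: after corrections the count is 25281 − 2 + 3 = 25282 annual layers.
A: 28648.8 mm over 25282 years gives 28648.8 / 25282 ≈ 1.133 mm/yr.
B spans 45548.0 / 1.133 = 40201.24 years ≈ 40201 annual layers.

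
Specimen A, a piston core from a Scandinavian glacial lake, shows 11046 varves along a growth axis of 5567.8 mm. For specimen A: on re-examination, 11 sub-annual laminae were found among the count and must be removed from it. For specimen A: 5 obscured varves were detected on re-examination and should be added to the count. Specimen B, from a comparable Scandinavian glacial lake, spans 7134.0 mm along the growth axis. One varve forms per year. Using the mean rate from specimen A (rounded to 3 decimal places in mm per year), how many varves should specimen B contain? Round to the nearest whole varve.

14155 varves

Specimen A: adjusted count: 11046 − 11 + 5 = 11040 varves.
A: 5567.8 mm over 11040 years gives 5567.8 / 11040 ≈ 0.504 mm per year.
B spans 7134.0 / 0.504 = 14154.76 years ≈ 14155 varves.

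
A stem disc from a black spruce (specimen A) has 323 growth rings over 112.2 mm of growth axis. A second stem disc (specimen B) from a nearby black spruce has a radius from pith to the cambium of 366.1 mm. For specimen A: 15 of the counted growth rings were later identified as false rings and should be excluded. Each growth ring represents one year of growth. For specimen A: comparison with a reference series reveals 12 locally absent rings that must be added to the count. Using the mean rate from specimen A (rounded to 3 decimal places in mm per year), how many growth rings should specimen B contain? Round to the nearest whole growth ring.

Specimen A: adjusted count: 323 − 15 + 12 = 320 growth rings.
A: 112.2 mm over 320 years gives 112.2 / 320 ≈ 0.351 mm/yr.
B spans 366.1 / 0.351 = 1043.02 years ≈ 1043 growth rings.

1043 growth rings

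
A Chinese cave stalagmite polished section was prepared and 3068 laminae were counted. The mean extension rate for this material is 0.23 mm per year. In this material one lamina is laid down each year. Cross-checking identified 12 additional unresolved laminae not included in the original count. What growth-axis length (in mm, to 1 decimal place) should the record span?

708.4 mm

After corrections the count is 3068 + 12 = 3080 laminae.
Length ≈ 0.23 × 3080 = 708.4 mm.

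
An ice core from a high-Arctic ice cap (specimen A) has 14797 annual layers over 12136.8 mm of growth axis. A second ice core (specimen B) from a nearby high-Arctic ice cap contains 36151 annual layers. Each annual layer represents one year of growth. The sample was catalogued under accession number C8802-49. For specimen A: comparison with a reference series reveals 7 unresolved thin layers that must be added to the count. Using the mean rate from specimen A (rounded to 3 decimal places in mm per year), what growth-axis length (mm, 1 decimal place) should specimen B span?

Specimen A: after corrections the count is 14797 + 7 = 14804 annual layers.
A: 12136.8 mm over 14804 years gives 12136.8 / 14804 ≈ 0.820 mm per year.
B's length ≈ 0.820 × 36151 = 29643.8 mm.

29643.8 mm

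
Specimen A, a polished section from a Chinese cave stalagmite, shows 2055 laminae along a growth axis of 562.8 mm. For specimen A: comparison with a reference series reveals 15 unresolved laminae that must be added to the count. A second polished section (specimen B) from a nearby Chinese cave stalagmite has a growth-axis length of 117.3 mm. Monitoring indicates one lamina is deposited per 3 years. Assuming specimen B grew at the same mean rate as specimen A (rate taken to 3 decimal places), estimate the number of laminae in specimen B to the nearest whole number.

430 laminae

Specimen A: true lamina count = 2055 + 15 = 2070.
Specimen A: at 3 years per lamina, 2070 × 3 = 6210 years.
A: 562.8 mm over 6210 years gives 562.8 / 6210 ≈ 0.091 mm/year.
For B, 117.3 / 0.091 = 1289.01 years; at 3 years per lamina that is 1289.01 / 3 ≈ 430 laminae.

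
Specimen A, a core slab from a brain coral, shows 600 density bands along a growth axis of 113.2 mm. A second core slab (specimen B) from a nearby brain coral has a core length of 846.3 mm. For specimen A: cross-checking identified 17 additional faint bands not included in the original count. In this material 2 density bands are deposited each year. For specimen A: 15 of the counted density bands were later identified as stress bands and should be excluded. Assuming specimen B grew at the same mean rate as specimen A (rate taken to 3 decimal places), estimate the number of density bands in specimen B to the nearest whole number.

Specimen A: correcting the raw count gives 600 − 15 + 17 = 602 true density bands.
Specimen A: 602 density bands at 2 per year is 602 / 2 = 301 years.
A: Extension rate ≈ 113.2 / 301 = 0.376 mm/year.
For B, 846.3 / 0.376 = 2250.80 years; at 2 density bands per year that is 2250.80 × 2 ≈ 4502 density bands.

4502 density bands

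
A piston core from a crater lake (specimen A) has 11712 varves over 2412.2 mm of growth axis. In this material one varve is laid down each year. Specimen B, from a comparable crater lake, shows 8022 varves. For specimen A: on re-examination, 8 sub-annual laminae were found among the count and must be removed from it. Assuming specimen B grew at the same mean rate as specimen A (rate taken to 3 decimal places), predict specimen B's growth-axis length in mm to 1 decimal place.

Specimen A: after corrections the count is 11712 − 8 = 11704 varves.
A: 2412.2 mm over 11704 years gives 2412.2 / 11704 ≈ 0.206 mm/year.
Length of B = 0.206 × 8022 = 1652.5 mm.

1652.5 mm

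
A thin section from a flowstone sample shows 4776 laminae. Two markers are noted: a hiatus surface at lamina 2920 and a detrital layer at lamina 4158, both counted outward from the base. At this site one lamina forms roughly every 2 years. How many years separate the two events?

4158 − 2920 = 1238 laminae lie between the two events.
At 2 years per lamina, 1238 × 2 = 2476 years.

2476 years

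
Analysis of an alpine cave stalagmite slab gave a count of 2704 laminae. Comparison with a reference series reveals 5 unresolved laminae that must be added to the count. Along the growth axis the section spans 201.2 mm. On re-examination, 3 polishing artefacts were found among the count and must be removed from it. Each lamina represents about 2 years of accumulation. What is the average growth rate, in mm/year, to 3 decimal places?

After corrections the count is 2704 − 3 + 5 = 2706 laminae.
2706 laminae at 2 years each span 2706 × 2 = 5412 years.
Extension rate ≈ 201.2 / 5412 = 0.037 mm/year.

0.037 mm/year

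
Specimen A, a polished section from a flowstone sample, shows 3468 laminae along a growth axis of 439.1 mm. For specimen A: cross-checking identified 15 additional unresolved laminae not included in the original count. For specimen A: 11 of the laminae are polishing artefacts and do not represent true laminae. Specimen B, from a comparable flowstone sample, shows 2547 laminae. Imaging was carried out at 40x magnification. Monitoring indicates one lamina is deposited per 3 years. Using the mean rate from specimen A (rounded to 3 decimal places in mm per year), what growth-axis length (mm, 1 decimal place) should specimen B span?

Specimen A: true lamina count = 3468 − 11 + 15 = 3472.
Specimen A: multiplying by 3 years per lamina: 3472 × 3 = 10416 years.
A: 439.1 mm over 10416 years gives 439.1 / 10416 ≈ 0.042 mm/year.
Specimen B: multiplying by 3 years per lamina: 2547 × 3 = 7641 years. B's length ≈ 0.042 × 7641 = 320.9 mm.

320.9 mm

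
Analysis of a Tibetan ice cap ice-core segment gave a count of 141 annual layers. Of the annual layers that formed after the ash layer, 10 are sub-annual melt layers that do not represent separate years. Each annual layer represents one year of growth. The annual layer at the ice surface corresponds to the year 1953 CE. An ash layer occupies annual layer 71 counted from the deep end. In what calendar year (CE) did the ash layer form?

141 − 71 = 70 annual layers lie beyond the ash layer toward the ice surface.
Removing the 10 false annual layers leaves 70 − 10 = 60 true annual layers beyond the ash layer.
1953 − 60 = 1893 CE.

1893 CE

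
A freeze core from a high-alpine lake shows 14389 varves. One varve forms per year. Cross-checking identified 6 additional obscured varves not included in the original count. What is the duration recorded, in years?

14395 years

True varve count = 14389 + 6 = 14395.
One varve per year makes the duration 14395 years.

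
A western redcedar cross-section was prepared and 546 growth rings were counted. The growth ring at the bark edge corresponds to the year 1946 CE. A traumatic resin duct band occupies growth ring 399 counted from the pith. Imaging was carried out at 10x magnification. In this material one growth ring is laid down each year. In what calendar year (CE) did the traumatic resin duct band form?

Between growth ring 399 and the bark edge there are 546 − 399 = 147 growth rings.
1946 − 147 = 1799 CE.

1799 CE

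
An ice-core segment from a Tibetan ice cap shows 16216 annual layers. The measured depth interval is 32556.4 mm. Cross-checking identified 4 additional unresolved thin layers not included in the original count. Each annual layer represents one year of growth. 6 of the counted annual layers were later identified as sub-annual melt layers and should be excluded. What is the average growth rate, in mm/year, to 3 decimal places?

2.008 mm/year

Correcting the raw count gives 16216 − 6 + 4 = 16214 true annual layers.
Mean rate = 32556.4 mm / 16214 years ≈ 2.008 mm/year.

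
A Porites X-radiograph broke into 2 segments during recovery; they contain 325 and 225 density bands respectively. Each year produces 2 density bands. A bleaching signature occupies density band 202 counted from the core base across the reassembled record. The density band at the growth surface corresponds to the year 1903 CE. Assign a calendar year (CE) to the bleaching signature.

Total density bands = 325 + 225 = 550.
Between density band 202 and the growth surface there are 550 − 202 = 348 density bands.
348 density bands at 2 per year is 348 / 2 = 174 years.
The density band at the growth surface is 1903 CE, so the bleaching signature dates to 1903 − 174 = 1729 CE.

1729 CE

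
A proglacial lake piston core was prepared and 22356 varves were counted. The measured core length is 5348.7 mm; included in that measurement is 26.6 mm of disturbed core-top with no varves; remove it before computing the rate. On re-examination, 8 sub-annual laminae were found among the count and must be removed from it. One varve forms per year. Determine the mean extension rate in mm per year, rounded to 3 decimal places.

After corrections the count is 22356 − 8 = 22348 varves.
Removing the 26.6 mm offcut leaves 5348.7 − 26.6 = 5322.1 mm.
Extension rate ≈ 5322.1 / 22348 = 0.238 mm per year.

0.238 mm per year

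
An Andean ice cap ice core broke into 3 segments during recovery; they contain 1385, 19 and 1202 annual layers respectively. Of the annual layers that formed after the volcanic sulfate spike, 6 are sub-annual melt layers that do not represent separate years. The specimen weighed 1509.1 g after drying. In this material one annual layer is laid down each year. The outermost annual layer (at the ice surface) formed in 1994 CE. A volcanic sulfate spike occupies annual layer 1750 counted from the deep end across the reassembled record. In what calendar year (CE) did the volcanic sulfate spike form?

Total annual layers = 1385 + 19 + 1202 = 2606.
The volcanic sulfate spike sits at annual layer 1750 from the deep end, so 2606 − 1750 = 856 annual layers formed after it.
Removing the 6 false annual layers leaves 856 − 6 = 850 true annual layers beyond the volcanic sulfate spike.
1994 − 850 = 1144 CE.

1144 CE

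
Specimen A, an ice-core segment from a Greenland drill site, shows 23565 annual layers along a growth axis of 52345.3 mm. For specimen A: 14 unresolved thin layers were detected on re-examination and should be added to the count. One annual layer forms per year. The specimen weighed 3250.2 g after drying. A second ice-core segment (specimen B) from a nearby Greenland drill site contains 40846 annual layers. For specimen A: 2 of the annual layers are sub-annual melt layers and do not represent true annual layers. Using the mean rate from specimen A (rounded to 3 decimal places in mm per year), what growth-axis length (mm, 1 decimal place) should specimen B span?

90678.1 mm

Specimen A: adjusted count: 23565 − 2 + 14 = 23577 annual layers.
A: Extension rate ≈ 52345.3 / 23577 = 2.220 mm per year.
For B, 2.220 mm/year × 40846 years = 90678.1 mm.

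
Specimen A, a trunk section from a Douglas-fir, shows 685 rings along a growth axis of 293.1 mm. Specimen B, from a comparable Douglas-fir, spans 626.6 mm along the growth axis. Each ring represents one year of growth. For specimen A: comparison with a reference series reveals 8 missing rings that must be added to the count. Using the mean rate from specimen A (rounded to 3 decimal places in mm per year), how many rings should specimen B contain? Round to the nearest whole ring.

Specimen A: adjusted count: 685 + 8 = 693 rings.
A: Extension rate ≈ 293.1 / 693 = 0.423 mm per year.
Specimen B: 626.6 mm / 0.423 mm per year = 1481.32 years ≈ 1481 rings.

1481 rings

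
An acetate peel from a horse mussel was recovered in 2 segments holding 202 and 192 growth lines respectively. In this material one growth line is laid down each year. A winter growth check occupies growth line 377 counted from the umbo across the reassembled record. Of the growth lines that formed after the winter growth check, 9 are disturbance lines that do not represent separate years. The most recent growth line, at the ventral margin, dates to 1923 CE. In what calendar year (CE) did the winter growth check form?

Total growth lines = 202 + 192 = 394.
The winter growth check sits at growth line 377 from the umbo, so 394 − 377 = 17 growth lines formed after it.
17 − 9 false = 8 true growth lines after the winter growth check.
The growth line at the ventral margin is 1923 CE, so the winter growth check dates to 1923 − 8 = 1915 CE.

1915 CE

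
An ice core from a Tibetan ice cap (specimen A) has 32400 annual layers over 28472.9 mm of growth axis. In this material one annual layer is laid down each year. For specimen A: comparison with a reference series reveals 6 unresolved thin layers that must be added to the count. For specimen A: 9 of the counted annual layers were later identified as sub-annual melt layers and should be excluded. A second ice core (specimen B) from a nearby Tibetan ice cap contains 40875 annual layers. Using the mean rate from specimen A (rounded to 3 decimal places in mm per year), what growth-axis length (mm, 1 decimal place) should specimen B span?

35929.1 mm

Specimen A: true annual layer count = 32400 − 9 + 6 = 32397.
A: Mean rate = 28472.9 mm / 32397 years ≈ 0.879 mm/yr.
B's length ≈ 0.879 × 40875 = 35929.1 mm.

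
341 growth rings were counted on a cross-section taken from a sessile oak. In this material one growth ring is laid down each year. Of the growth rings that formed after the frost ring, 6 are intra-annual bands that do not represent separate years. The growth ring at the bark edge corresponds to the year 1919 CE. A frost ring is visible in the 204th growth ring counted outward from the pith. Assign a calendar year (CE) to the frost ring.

1788 CE

The frost ring sits at growth ring 204 from the pith, so 341 − 204 = 137 growth rings formed after it.
137 − 6 false = 131 true growth rings after the frost ring.
1919 − 131 = 1788 CE.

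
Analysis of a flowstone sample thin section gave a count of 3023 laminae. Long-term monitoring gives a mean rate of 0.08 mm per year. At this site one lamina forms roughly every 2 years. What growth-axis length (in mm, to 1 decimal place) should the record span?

Multiplying by 2 years per lamina: 3023 × 2 = 6046 years.
Predicted length = 0.08 mm/year × 6046 years = 483.7 mm.

483.7 mm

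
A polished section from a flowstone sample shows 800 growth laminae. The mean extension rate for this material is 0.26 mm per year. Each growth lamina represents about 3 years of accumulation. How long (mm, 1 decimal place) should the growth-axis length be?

624.0 mm

Multiplying by 3 years per growth lamina: 800 × 3 = 2400 years.
2400 years at 0.26 mm/year gives 0.26 × 2400 = 624.0 mm.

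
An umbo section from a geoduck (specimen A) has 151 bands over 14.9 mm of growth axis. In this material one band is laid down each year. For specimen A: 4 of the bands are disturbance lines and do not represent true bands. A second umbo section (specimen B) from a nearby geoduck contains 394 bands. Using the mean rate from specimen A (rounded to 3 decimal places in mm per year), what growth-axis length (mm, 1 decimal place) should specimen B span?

39.8 mm

Specimen A: correcting the raw count gives 151 − 4 = 147 true bands.
A: Mean rate = 14.9 mm / 147 years ≈ 0.101 mm/yr.
For B, 0.101 mm/year × 394 years = 39.8 mm.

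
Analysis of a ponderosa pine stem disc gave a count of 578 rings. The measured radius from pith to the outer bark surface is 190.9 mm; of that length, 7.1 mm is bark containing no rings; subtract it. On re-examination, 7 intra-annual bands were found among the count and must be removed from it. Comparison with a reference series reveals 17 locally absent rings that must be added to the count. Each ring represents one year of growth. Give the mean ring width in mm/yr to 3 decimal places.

0.313 mm/yr

True ring count = 578 − 7 + 17 = 588.
Net length = 190.9 − 7.1 = 183.8 mm.
183.8 mm over 588 years gives 183.8 / 588 ≈ 0.313 mm/yr.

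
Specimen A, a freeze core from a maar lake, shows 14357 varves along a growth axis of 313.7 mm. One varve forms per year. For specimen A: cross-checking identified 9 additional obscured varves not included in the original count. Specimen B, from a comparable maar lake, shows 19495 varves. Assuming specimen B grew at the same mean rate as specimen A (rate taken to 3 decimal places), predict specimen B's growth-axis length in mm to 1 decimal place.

428.9 mm

Specimen A: true varve count = 14357 + 9 = 14366.
A: 313.7 mm over 14366 years gives 313.7 / 14366 ≈ 0.022 mm/year.
Length of B = 0.022 × 19495 = 428.9 mm.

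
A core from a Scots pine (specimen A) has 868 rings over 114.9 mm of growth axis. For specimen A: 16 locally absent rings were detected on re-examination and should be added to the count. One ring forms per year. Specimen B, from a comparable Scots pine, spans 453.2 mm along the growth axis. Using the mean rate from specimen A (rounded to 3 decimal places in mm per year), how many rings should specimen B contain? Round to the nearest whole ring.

3486 rings

Specimen A: correcting the raw count gives 868 + 16 = 884 true rings.
A: Mean rate = 114.9 mm / 884 years ≈ 0.130 mm/year.
B spans 453.2 / 0.130 = 3486.15 years ≈ 3486 rings.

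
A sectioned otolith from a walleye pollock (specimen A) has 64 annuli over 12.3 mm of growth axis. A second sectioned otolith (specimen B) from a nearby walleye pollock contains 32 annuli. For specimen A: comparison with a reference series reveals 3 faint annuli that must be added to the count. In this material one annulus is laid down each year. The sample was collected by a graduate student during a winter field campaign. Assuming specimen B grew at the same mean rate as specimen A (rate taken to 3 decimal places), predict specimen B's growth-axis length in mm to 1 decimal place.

5.9 mm

Specimen A: true annulus count = 64 + 3 = 67.
A: Extension rate ≈ 12.3 / 67 = 0.184 mm per year.
Length of B = 0.184 × 32 = 5.9 mm.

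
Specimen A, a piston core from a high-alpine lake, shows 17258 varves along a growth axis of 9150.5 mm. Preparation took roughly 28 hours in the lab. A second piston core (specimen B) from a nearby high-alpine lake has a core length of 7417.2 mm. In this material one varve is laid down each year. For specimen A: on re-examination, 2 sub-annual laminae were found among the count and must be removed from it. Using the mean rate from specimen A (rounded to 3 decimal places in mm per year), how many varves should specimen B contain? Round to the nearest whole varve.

Specimen A: correcting the raw count gives 17258 − 2 = 17256 true varves.
A: Mean rate = 9150.5 mm / 17256 years ≈ 0.530 mm/year.
B spans 7417.2 / 0.530 = 13994.72 years ≈ 13995 varves.

13995 varves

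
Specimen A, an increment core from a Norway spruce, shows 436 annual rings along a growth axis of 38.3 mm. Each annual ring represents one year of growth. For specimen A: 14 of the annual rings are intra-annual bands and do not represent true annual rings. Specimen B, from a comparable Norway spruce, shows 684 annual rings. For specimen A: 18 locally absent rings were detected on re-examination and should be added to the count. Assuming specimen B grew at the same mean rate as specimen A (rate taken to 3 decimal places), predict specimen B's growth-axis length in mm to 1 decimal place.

Specimen A: after corrections the count is 436 − 14 + 18 = 440 annual rings.
A: 38.3 mm over 440 years gives 38.3 / 440 ≈ 0.087 mm per year.
B's length ≈ 0.087 × 684 = 59.5 mm.

59.5 mm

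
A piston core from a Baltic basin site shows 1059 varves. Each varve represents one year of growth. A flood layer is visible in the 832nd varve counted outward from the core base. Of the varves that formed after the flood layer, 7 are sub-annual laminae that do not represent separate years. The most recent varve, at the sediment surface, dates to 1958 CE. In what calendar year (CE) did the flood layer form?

1738 CE

1059 − 832 = 227 varves lie beyond the flood layer toward the sediment surface.
Removing the 7 false varves leaves 227 − 7 = 220 true varves beyond the flood layer.
1958 − 220 = 1738 CE.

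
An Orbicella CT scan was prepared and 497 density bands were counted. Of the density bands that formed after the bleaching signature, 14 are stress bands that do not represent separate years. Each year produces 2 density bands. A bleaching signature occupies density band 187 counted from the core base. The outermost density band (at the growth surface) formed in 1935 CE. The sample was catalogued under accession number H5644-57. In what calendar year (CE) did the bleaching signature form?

1787 CE

Between density band 187 and the growth surface there are 497 − 187 = 310 density bands.
Excluding 14 false density bands: 310 − 14 = 296.
Dividing by 2 density bands per year: 296 / 2 = 148 years.
The density band at the growth surface is 1935 CE, so the bleaching signature dates to 1935 − 148 = 1787 CE.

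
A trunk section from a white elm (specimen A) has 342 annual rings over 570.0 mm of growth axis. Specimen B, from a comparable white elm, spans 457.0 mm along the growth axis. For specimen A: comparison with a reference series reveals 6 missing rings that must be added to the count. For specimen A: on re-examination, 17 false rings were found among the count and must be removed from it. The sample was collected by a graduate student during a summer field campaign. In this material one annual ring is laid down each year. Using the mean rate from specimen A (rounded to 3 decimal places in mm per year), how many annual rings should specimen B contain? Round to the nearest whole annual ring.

Specimen A: true annual ring count = 342 − 17 + 6 = 331.
A: Mean rate = 570.0 mm / 331 years ≈ 1.722 mm/yr.
Specimen B: 457.0 mm / 1.722 mm per year = 265.39 years ≈ 265 annual rings.

265 annual rings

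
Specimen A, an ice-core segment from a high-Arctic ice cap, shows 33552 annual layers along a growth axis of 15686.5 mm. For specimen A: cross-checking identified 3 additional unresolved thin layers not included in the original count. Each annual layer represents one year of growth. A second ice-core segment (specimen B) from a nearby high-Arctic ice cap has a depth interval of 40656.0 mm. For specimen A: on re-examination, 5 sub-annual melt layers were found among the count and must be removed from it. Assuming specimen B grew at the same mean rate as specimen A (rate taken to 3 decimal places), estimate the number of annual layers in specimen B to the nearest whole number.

86872 annual layers

Specimen A: adjusted count: 33552 − 5 + 3 = 33550 annual layers.
A: 15686.5 mm over 33550 years gives 15686.5 / 33550 ≈ 0.468 mm/yr.
Specimen B: 40656.0 mm / 0.468 mm per year = 86871.79 years ≈ 86872 annual layers.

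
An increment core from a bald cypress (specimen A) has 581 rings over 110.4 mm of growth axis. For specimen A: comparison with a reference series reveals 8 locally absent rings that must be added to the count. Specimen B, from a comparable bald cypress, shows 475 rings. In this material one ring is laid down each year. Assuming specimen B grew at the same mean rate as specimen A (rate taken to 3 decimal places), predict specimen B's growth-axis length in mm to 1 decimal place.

88.8 mm

Specimen A: true ring count = 581 + 8 = 589.
A: Mean rate = 110.4 mm / 589 years ≈ 0.187 mm/year.
B's length ≈ 0.187 × 475 = 88.8 mm.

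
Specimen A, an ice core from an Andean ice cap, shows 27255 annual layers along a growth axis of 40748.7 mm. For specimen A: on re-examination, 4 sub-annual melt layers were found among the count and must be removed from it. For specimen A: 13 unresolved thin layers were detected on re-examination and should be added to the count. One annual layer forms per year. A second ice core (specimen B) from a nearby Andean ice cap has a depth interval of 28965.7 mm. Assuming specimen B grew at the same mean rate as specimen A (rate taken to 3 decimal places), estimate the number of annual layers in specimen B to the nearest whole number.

Specimen A: adjusted count: 27255 − 4 + 13 = 27264 annual layers.
A: Extension rate ≈ 40748.7 / 27264 = 1.495 mm per year.
Specimen B: 28965.7 mm / 1.495 mm per year = 19375.05 years ≈ 19375 annual layers.

19375 annual layers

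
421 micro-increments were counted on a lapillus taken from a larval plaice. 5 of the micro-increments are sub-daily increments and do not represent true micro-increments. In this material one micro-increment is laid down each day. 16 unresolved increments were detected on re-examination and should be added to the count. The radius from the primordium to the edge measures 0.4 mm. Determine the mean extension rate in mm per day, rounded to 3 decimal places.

0.001 mm per day

Adjusted count: 421 − 5 + 16 = 432 micro-increments.
0.4 mm over 432 days gives 0.4 / 432 ≈ 0.001 mm per day.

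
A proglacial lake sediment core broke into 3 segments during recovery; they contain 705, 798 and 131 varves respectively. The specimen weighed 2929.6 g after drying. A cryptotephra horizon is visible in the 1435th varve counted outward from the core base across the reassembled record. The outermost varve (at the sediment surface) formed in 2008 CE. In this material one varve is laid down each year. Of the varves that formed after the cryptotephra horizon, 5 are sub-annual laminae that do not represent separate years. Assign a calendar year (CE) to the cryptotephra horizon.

1814 CE

Total varves = 705 + 798 + 131 = 1634.
Between varve 1435 and the sediment surface there are 1634 − 1435 = 199 varves.
Removing the 5 false varves leaves 199 − 5 = 194 true varves beyond the cryptotephra horizon.
The varve at the sediment surface is 2008 CE, so the cryptotephra horizon dates to 2008 − 194 = 1814 CE.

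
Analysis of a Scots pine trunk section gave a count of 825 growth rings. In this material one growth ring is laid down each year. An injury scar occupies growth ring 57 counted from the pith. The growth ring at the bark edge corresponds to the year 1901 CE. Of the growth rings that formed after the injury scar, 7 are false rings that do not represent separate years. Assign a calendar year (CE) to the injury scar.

Between growth ring 57 and the bark edge there are 825 − 57 = 768 growth rings.
Excluding 7 false growth rings: 768 − 7 = 761.
1901 − 761 = 1140 CE.

1140 CE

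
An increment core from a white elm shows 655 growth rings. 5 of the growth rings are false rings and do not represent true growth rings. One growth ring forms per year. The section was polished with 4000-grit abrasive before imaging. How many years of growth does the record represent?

650 years

Correcting the raw count gives 655 − 5 = 650 true growth rings.
One growth ring per year makes the duration 650 years.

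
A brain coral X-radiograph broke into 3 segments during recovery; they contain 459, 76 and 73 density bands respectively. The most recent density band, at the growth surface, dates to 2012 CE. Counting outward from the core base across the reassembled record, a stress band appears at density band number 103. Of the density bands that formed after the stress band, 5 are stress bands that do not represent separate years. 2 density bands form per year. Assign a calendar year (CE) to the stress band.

1762 CE

Total density bands = 459 + 76 + 73 = 608.
Between density band 103 and the growth surface there are 608 − 103 = 505 density bands.
505 − 5 false = 500 true density bands after the stress band.
Dividing by 2 density bands per year: 500 / 2 = 250 years.
2012 − 250 = 1762 CE.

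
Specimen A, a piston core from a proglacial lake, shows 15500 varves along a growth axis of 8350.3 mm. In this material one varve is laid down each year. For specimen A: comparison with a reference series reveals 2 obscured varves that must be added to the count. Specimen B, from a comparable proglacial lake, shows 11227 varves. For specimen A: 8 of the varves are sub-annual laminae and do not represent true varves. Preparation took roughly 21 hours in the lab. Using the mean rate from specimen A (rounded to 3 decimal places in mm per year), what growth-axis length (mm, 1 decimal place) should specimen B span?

6051.4 mm

Specimen A: correcting the raw count gives 15500 − 8 + 2 = 15494 true varves.
A: 8350.3 mm over 15494 years gives 8350.3 / 15494 ≈ 0.539 mm/year.
B's length ≈ 0.539 × 11227 = 6051.4 mm.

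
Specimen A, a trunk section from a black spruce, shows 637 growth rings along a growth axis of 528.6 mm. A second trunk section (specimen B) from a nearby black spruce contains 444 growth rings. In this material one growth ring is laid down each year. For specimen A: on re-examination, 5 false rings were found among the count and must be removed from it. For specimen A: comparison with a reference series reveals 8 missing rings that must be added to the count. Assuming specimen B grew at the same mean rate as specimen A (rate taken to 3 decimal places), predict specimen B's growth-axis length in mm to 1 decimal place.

366.7 mm

Specimen A: after corrections the count is 637 − 5 + 8 = 640 growth rings.
A: Mean rate = 528.6 mm / 640 years ≈ 0.826 mm/year.
B's length ≈ 0.826 × 444 = 366.7 mm.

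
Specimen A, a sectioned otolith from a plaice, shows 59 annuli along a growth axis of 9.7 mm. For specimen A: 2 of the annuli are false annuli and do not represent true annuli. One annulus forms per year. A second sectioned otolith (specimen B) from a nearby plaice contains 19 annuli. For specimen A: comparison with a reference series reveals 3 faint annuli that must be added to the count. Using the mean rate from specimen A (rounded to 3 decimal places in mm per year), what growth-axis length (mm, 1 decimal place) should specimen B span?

Specimen A: true annulus count = 59 − 2 + 3 = 60.
A: 9.7 mm over 60 years gives 9.7 / 60 ≈ 0.162 mm/year.
For B, 0.162 mm/year × 19 years = 3.1 mm.

3.1 mm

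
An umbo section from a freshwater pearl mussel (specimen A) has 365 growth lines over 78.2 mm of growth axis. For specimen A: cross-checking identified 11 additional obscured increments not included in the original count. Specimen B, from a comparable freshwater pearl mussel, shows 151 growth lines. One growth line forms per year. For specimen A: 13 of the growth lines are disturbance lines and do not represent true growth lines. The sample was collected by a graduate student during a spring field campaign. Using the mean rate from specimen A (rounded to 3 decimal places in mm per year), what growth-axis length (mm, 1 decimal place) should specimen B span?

Specimen A: correcting the raw count gives 365 − 13 + 11 = 363 true growth lines.
A: 78.2 mm over 363 years gives 78.2 / 363 ≈ 0.215 mm/year.
B's length ≈ 0.215 × 151 = 32.5 mm.

32.5 mm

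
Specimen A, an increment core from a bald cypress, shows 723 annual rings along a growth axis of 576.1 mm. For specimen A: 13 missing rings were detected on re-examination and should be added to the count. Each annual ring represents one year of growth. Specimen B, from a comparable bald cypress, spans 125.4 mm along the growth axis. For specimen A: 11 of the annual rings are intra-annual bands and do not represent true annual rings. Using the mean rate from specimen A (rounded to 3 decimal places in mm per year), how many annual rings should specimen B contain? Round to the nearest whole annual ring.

158 annual rings

Specimen A: true annual ring count = 723 − 11 + 13 = 725.
A: Mean rate = 576.1 mm / 725 years ≈ 0.795 mm/year.
B spans 125.4 / 0.795 = 157.74 years ≈ 158 annual rings.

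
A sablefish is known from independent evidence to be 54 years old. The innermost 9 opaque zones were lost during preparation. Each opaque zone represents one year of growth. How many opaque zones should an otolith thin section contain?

45 opaque zones

One opaque zone per year gives 54 opaque zones over 54 years.
54 − 9 missed = 45 opaque zones expected in the prepared section.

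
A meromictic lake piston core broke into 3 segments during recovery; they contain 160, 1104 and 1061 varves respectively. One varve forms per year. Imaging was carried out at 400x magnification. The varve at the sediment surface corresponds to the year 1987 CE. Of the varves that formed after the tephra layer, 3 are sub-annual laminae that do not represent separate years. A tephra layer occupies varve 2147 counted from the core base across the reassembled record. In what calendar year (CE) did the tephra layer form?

Total varves = 160 + 1104 + 1061 = 2325.
2325 − 2147 = 178 varves lie beyond the tephra layer toward the sediment surface.
Removing the 3 false varves leaves 178 − 3 = 175 true varves beyond the tephra layer.
Counting back 175 years from 1987 CE places the tephra layer in 1987 − 175 = 1812 CE.

1812 CE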